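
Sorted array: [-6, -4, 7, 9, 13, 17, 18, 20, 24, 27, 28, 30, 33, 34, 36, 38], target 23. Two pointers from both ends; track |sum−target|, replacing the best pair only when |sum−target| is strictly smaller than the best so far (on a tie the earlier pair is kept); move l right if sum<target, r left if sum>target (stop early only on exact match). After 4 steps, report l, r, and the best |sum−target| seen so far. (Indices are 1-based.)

l=1, r=12, best |Δ|=4

[1,16] -6+38=32 d=9 * → r--
[1,15] -6+36=30 d=7 * → r--
[1,14] -6+34=28 d=5 * → r--
[1,13] -6+33=27 d=4 * → r--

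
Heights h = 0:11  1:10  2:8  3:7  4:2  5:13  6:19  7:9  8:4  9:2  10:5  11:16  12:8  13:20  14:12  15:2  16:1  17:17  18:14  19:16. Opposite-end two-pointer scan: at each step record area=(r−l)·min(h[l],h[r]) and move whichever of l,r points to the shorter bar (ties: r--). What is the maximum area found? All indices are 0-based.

max area = 209

l=0 r=19: min(11,16)*19=209 best=209 *, l++
l=1 r=19: min(10,16)*18=180 best=209, l++
l=2 r=19: min(8,16)*17=136 best=209, l++
l=3 r=19: min(7,16)*16=112 best=209, l++
l=4 r=19: min(2,16)*15=30 best=209, l++
l=5 r=19: min(13,16)*14=182 best=209, l++
l=6 r=19: min(19,16)*13=208 best=209, r--
l=6 r=18: min(19,14)*12=168 best=209, r--
l=6 r=17: min(19,17)*11=187 best=209, r--
l=6 r=16: min(19,1)*10=10 best=209, r--
l=6 r=15: min(19,2)*9=18 best=209, r--
l=6 r=14: min(19,12)*8=96 best=209, r--
l=6 r=13: min(19,20)*7=133 best=209, l++
l=7 r=13: min(9,20)*6=54 best=209, l++
l=8 r=13: min(4,20)*5=20 best=209, l++
l=9 r=13: min(2,20)*4=8 best=209, l++
l=10 r=13: min(5,20)*3=15 best=209, l++
l=11 r=13: min(16,20)*2=32 best=209, l++
l=12 r=13: min(8,20)*1=8 best=209, l++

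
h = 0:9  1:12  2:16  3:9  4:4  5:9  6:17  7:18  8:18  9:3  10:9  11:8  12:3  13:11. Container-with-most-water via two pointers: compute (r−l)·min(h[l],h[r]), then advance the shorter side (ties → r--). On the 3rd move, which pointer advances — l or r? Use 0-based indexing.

[0,13] min(9,11)*13=117 best=117 * → l++
[1,13] min(12,11)*12=132 best=132 * → r--
[1,12] min(12,3)*11=33 best=132 → r--

r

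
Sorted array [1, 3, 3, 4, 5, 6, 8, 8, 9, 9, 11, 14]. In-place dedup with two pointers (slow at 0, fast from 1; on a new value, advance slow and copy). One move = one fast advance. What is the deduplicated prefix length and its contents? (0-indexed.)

slow=0 fast=1: a[fast]=3≠a[slow]=1 write a[1]=3, slow++,fast++
slow=1 fast=2: a[fast]=3=a[slow] dup, fast++
slow=1 fast=3: a[fast]=4≠a[slow]=3 write a[2]=4, slow++,fast++
slow=2 fast=4: a[fast]=5≠a[slow]=4 write a[3]=5, slow++,fast++
slow=3 fast=5: a[fast]=6≠a[slow]=5 write a[4]=6, slow++,fast++
slow=4 fast=6: a[fast]=8≠a[slow]=6 write a[5]=8, slow++,fast++
slow=5 fast=7: a[fast]=8=a[slow] dup, fast++
slow=5 fast=8: a[fast]=9≠a[slow]=8 write a[6]=9, slow++,fast++
slow=6 fast=9: a[fast]=9=a[slow] dup, fast++
slow=6 fast=10: a[fast]=11≠a[slow]=9 write a[7]=11, slow++,fast++
slow=7 fast=11: a[fast]=14≠a[slow]=11 write a[8]=14, slow++,fast++

length 9; prefix = [1, 3, 4, 5, 6, 8, 9, 11, 14]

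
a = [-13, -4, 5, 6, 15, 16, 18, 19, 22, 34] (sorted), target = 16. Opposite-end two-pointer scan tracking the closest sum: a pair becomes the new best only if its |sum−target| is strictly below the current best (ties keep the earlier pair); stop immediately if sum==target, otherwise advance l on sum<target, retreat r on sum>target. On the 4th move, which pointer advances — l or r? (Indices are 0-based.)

l

[0,9] -13+34=21 d=5 * → r--
[0,8] -13+22=9 d=7 → l++
[1,8] -4+22=18 d=2 * → r--
[1,7] -4+19=15 d=1 * → l++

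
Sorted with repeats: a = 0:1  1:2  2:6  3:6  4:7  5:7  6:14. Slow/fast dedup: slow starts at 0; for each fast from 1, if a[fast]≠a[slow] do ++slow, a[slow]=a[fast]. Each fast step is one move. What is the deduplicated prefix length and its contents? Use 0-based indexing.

length 5; prefix = [1, 2, 6, 7, 14]

slow=0 fast=1: a[fast]=2≠a[slow]=1 write a[1]=2, slow++,fast++
slow=1 fast=2: a[fast]=6≠a[slow]=2 write a[2]=6, slow++,fast++
slow=2 fast=3: a[fast]=6=a[slow] dup, fast++
slow=2 fast=4: a[fast]=7≠a[slow]=6 write a[3]=7, slow++,fast++
slow=3 fast=5: a[fast]=7=a[slow] dup, fast++
slow=3 fast=6: a[fast]=14≠a[slow]=7 write a[4]=14, slow++,fast++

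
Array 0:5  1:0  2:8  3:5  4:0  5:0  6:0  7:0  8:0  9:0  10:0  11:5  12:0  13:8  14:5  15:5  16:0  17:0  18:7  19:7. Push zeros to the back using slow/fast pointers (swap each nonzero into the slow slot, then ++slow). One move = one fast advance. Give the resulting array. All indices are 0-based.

[5, 8, 5, 5, 8, 5, 5, 7, 7, 0, 0, 0, 0, 0, 0, 0, 0, 0, 0, 0]

(s=0,f=0) a[fast]=5≠0 swap→a[0]=5 → slow++,fast++
(s=1,f=1) a[fast]=0 → fast++
(s=1,f=2) a[fast]=8≠0 swap→a[1]=8 → slow++,fast++
(s=2,f=3) a[fast]=5≠0 swap→a[2]=5 → slow++,fast++
(s=3,f=4) a[fast]=0 → fast++
(s=3,f=5) a[fast]=0 → fast++
(s=3,f=6) a[fast]=0 → fast++
(s=3,f=7) a[fast]=0 → fast++
(s=3,f=8) a[fast]=0 → fast++
(s=3,f=9) a[fast]=0 → fast++
(s=3,f=10) a[fast]=0 → fast++
(s=3,f=11) a[fast]=5≠0 swap→a[3]=5 → slow++,fast++
(s=4,f=12) a[fast]=0 → fast++
(s=4,f=13) a[fast]=8≠0 swap→a[4]=8 → slow++,fast++
(s=5,f=14) a[fast]=5≠0 swap→a[5]=5 → slow++,fast++
(s=6,f=15) a[fast]=5≠0 swap→a[6]=5 → slow++,fast++
(s=7,f=16) a[fast]=0 → fast++
(s=7,f=17) a[fast]=0 → fast++
(s=7,f=18) a[fast]=7≠0 swap→a[7]=7 → slow++,fast++
(s=8,f=19) a[fast]=7≠0 swap→a[8]=7 → slow++,fast++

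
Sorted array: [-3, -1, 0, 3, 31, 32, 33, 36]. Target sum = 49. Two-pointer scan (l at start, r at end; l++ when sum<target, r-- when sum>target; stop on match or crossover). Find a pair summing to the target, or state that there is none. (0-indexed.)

no pair

[0,7] -3+36=33 <49 → l++
[1,7] -1+36=35 <49 → l++
[2,7] 0+36=36 <49 → l++
[3,7] 3+36=39 <49 → l++
[4,7] 31+36=67 >49 → r--
[4,6] 31+33=64 >49 → r--
[4,5] 31+32=63 >49 → r--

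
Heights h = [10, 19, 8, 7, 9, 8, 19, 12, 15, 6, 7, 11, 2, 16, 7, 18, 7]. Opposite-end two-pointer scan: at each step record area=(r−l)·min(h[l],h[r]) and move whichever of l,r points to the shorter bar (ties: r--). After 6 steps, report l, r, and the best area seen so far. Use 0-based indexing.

[0,16] min(10,7)*16=112 best=112 * → r--
[0,15] min(10,18)*15=150 best=150 * → l++
[1,15] min(19,18)*14=252 best=252 * → r--
[1,14] min(19,7)*13=91 best=252 → r--
[1,13] min(19,16)*12=192 best=252 → r--
[1,12] min(19,2)*11=22 best=252 → r--

l=1, r=11, best area=252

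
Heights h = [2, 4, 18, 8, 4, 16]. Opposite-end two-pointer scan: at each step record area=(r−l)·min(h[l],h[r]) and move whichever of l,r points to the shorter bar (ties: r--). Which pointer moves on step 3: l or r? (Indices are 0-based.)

r

[0,5] min(2,16)*5=10 best=10 * → l++
[1,5] min(4,16)*4=16 best=16 * → l++
[2,5] min(18,16)*3=48 best=48 * → r--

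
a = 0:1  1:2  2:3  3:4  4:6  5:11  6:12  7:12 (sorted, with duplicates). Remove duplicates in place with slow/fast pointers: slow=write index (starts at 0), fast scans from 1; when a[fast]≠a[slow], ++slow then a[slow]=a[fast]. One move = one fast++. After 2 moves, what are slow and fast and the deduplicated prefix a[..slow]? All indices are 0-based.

slow=2, fast=3, prefix=[1, 2, 3]

slow=0 fast=1: a[fast]=2≠a[slow]=1 write a[1]=2, slow++,fast++
slow=1 fast=2: a[fast]=3≠a[slow]=2 write a[2]=3, slow++,fast++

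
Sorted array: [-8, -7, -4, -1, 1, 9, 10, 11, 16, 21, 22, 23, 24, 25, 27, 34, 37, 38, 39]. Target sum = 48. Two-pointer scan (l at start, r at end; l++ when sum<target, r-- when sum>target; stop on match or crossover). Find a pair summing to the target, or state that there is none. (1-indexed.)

[1,19] -8+39=31 <48 → l++
[2,19] -7+39=32 <48 → l++
[3,19] -4+39=35 <48 → l++
[4,19] -1+39=38 <48 → l++
[5,19] 1+39=40 <48 → l++
[6,19] 9+39=48 → found

(9, 39)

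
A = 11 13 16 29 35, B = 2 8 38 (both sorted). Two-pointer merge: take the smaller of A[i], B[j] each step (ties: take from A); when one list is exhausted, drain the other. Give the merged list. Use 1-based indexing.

[i=1,j=1] A[i]=11>B[j]=2 take 2 → j++
[i=1,j=2] A[i]=11>B[j]=8 take 8 → j++
[i=1,j=3] A[i]=11<=B[j]=38 take 11 → i++
[i=2,j=3] A[i]=13<=B[j]=38 take 13 → i++
[i=3,j=3] A[i]=16<=B[j]=38 take 16 → i++
[i=4,j=3] A[i]=29<=B[j]=38 take 29 → i++
[i=5,j=3] A[i]=35<=B[j]=38 take 35 → i++
[i=6,j=3] A done, take B[j]=38 → j++

[2, 8, 11, 13, 16, 29, 35, 38]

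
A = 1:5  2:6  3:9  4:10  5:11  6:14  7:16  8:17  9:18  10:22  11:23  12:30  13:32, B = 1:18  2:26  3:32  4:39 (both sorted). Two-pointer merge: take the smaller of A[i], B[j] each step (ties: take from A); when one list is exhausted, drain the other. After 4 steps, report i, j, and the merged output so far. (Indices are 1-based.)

i=5, j=1, merged so far=[5, 6, 9, 10]

[i=1,j=1] A[i]=5<=B[j]=18 take 5 → i++
[i=2,j=1] A[i]=6<=B[j]=18 take 6 → i++
[i=3,j=1] A[i]=9<=B[j]=18 take 9 → i++
[i=4,j=1] A[i]=10<=B[j]=18 take 10 → i++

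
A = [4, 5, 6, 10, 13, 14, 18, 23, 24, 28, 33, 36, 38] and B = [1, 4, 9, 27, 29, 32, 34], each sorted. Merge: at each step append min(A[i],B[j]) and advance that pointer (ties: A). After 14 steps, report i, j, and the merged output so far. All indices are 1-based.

i=11, j=5, merged so far=[1, 4, 4, 5, 6, 9, 10, 13, 14, 18, 23, 24, 27, 28]

[i=1,j=1] A[i]=4>B[j]=1 take 1 → j++
[i=1,j=2] A[i]=4<=B[j]=4 take 4 → i++
[i=2,j=2] A[i]=5>B[j]=4 take 4 → j++
[i=2,j=3] A[i]=5<=B[j]=9 take 5 → i++
[i=3,j=3] A[i]=6<=B[j]=9 take 6 → i++
[i=4,j=3] A[i]=10>B[j]=9 take 9 → j++
[i=4,j=4] A[i]=10<=B[j]=27 take 10 → i++
[i=5,j=4] A[i]=13<=B[j]=27 take 13 → i++
[i=6,j=4] A[i]=14<=B[j]=27 take 14 → i++
[i=7,j=4] A[i]=18<=B[j]=27 take 18 → i++
[i=8,j=4] A[i]=23<=B[j]=27 take 23 → i++
[i=9,j=4] A[i]=24<=B[j]=27 take 24 → i++
[i=10,j=4] A[i]=28>B[j]=27 take 27 → j++
[i=10,j=5] A[i]=28<=B[j]=29 take 28 → i++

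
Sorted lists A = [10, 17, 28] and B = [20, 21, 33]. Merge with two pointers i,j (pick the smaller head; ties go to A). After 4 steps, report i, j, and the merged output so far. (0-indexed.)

[i=0,j=0] A[i]=10<=B[j]=20 take 10 → i++
[i=1,j=0] A[i]=17<=B[j]=20 take 17 → i++
[i=2,j=0] A[i]=28>B[j]=20 take 20 → j++
[i=2,j=1] A[i]=28>B[j]=21 take 21 → j++

i=2, j=2, merged so far=[10, 17, 20, 21]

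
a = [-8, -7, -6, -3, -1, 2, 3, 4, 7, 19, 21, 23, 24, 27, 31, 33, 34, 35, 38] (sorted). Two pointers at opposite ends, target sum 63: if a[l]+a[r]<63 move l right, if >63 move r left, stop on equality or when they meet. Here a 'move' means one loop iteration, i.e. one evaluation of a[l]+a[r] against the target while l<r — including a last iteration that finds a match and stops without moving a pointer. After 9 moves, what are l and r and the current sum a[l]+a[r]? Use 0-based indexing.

l=9, r=18, sum=57

[0,18] -8+38=30 <63 → l++
[1,18] -7+38=31 <63 → l++
[2,18] -6+38=32 <63 → l++
[3,18] -3+38=35 <63 → l++
[4,18] -1+38=37 <63 → l++
[5,18] 2+38=40 <63 → l++
[6,18] 3+38=41 <63 → l++
[7,18] 4+38=42 <63 → l++
[8,18] 7+38=45 <63 → l++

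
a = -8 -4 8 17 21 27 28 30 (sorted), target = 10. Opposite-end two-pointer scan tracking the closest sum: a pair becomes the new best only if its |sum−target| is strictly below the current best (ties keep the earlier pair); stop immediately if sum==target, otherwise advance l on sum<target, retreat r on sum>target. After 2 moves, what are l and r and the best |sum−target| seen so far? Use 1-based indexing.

l=1 r=8: -8+30=22 d=12 *, r--
l=1 r=7: -8+28=20 d=10 *, r--

l=1, r=6, best |Δ|=10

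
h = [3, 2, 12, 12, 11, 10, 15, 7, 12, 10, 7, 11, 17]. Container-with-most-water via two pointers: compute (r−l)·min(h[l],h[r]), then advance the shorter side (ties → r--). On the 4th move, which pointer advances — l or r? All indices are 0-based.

[0,12] min(3,17)*12=36 best=36 * → l++
[1,12] min(2,17)*11=22 best=36 → l++
[2,12] min(12,17)*10=120 best=120 * → l++
[3,12] min(12,17)*9=108 best=120 → l++

l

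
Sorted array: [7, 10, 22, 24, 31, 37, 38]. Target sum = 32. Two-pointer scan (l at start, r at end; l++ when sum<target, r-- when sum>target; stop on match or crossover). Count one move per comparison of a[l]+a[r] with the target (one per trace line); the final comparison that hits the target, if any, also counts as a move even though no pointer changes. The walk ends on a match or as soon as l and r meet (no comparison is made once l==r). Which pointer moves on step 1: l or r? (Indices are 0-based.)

[0,6] 7+38=45 >32 → r--

r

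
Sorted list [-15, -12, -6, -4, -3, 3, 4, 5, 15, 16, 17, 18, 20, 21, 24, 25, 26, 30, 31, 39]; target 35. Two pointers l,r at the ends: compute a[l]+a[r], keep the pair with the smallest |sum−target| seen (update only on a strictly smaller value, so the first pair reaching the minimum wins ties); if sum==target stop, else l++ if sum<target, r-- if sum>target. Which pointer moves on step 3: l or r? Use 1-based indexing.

[1,20] -15+39=24 d=11 * → l++
[2,20] -12+39=27 d=8 * → l++
[3,20] -6+39=33 d=2 * → l++

l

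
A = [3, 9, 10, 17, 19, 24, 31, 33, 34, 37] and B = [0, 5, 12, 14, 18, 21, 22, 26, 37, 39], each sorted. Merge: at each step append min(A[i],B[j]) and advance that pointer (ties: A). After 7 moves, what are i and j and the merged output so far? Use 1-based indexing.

i=4, j=5, merged so far=[0, 3, 5, 9, 10, 12, 14]

i=1 j=1: A[i]=3>B[j]=0 take 0, j++
i=1 j=2: A[i]=3<=B[j]=5 take 3, i++
i=2 j=2: A[i]=9>B[j]=5 take 5, j++
i=2 j=3: A[i]=9<=B[j]=12 take 9, i++
i=3 j=3: A[i]=10<=B[j]=12 take 10, i++
i=4 j=3: A[i]=17>B[j]=12 take 12, j++
i=4 j=4: A[i]=17>B[j]=14 take 14, j++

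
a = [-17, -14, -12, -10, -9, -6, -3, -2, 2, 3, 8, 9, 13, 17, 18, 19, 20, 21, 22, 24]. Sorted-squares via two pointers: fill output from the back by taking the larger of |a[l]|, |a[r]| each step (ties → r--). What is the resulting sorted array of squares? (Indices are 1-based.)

[1,20] |-17|<=|24| out[20]=576 → r--
[1,19] |-17|<=|22| out[19]=484 → r--
[1,18] |-17|<=|21| out[18]=441 → r--
[1,17] |-17|<=|20| out[17]=400 → r--
[1,16] |-17|<=|19| out[16]=361 → r--
[1,15] |-17|<=|18| out[15]=324 → r--
[1,14] |-17|<=|17| out[14]=289 → r--
[1,13] |-17|>|13| out[13]=289 → l++
[2,13] |-14|>|13| out[12]=196 → l++
[3,13] |-12|<=|13| out[11]=169 → r--
[3,12] |-12|>|9| out[10]=144 → l++
[4,12] |-10|>|9| out[9]=100 → l++
[5,12] |-9|<=|9| out[8]=81 → r--
[5,11] |-9|>|8| out[7]=81 → l++
[6,11] |-6|<=|8| out[6]=64 → r--
[6,10] |-6|>|3| out[5]=36 → l++
[7,10] |-3|<=|3| out[4]=9 → r--
[7,9] |-3|>|2| out[3]=9 → l++
[8,9] |-2|<=|2| out[2]=4 → r--
[8,8] |-2|<=|-2| out[1]=4 → r--

[4, 4, 9, 9, 36, 64, 81, 81, 100, 144, 169, 196, 289, 289, 324, 361, 400, 441, 484, 576]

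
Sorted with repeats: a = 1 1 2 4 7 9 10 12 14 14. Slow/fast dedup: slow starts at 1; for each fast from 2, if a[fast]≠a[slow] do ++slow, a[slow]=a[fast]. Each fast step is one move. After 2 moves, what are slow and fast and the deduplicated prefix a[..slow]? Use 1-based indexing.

slow=2, fast=4, prefix=[1, 2]

slow=1 fast=2: a[fast]=1=a[slow] dup, fast++
slow=1 fast=3: a[fast]=2≠a[slow]=1 write a[2]=2, slow++,fast++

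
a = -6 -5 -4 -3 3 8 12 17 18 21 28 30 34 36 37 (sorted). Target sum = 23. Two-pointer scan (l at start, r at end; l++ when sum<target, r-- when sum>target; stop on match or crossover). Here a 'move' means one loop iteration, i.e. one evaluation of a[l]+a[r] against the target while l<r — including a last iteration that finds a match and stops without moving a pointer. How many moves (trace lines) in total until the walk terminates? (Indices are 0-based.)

l=0 r=14: -6+37=31 >23, r--
l=0 r=13: -6+36=30 >23, r--
l=0 r=12: -6+34=28 >23, r--
l=0 r=11: -6+30=24 >23, r--
l=0 r=10: -6+28=22 <23, l++
l=1 r=10: -5+28=23, found

6 moves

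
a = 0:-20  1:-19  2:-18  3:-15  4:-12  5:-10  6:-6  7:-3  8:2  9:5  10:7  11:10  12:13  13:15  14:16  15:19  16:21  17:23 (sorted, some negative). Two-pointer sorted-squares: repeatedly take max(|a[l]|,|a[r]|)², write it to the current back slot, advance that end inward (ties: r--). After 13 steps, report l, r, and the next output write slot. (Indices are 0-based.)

l=6, r=10, next write slot=4

[0,17] |-20|<=|23| out[17]=529 → r--
[0,16] |-20|<=|21| out[16]=441 → r--
[0,15] |-20|>|19| out[15]=400 → l++
[1,15] |-19|<=|19| out[14]=361 → r--
[1,14] |-19|>|16| out[13]=361 → l++
[2,14] |-18|>|16| out[12]=324 → l++
[3,14] |-15|<=|16| out[11]=256 → r--
[3,13] |-15|<=|15| out[10]=225 → r--
[3,12] |-15|>|13| out[9]=225 → l++
[4,12] |-12|<=|13| out[8]=169 → r--
[4,11] |-12|>|10| out[7]=144 → l++
[5,11] |-10|<=|10| out[6]=100 → r--
[5,10] |-10|>|7| out[5]=100 → l++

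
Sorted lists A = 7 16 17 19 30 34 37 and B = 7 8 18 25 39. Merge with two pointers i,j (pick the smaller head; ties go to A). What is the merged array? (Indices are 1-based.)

i=1 j=1: A[i]=7<=B[j]=7 take 7, i++
i=2 j=1: A[i]=16>B[j]=7 take 7, j++
i=2 j=2: A[i]=16>B[j]=8 take 8, j++
i=2 j=3: A[i]=16<=B[j]=18 take 16, i++
i=3 j=3: A[i]=17<=B[j]=18 take 17, i++
i=4 j=3: A[i]=19>B[j]=18 take 18, j++
i=4 j=4: A[i]=19<=B[j]=25 take 19, i++
i=5 j=4: A[i]=30>B[j]=25 take 25, j++
i=5 j=5: A[i]=30<=B[j]=39 take 30, i++
i=6 j=5: A[i]=34<=B[j]=39 take 34, i++
i=7 j=5: A[i]=37<=B[j]=39 take 37, i++
i=8 j=5: A done, take B[j]=39, j++

[7, 7, 8, 16, 17, 18, 19, 25, 30, 34, 37, 39]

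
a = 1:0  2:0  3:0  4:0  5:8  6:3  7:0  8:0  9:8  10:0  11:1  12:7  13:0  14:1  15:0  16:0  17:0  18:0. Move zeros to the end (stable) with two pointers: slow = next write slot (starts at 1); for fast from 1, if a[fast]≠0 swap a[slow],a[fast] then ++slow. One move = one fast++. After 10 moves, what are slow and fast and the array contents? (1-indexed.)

slow=4, fast=11, a=[8, 3, 8, 0, 0, 0, 0, 0, 0, 0, 1, 7, 0, 1, 0, 0, 0, 0]

slow=1 fast=1: a[fast]=0, fast++
slow=1 fast=2: a[fast]=0, fast++
slow=1 fast=3: a[fast]=0, fast++
slow=1 fast=4: a[fast]=0, fast++
slow=1 fast=5: a[fast]=8≠0 swap→a[1]=8, slow++,fast++
slow=2 fast=6: a[fast]=3≠0 swap→a[2]=3, slow++,fast++
slow=3 fast=7: a[fast]=0, fast++
slow=3 fast=8: a[fast]=0, fast++
slow=3 fast=9: a[fast]=8≠0 swap→a[3]=8, slow++,fast++
slow=4 fast=10: a[fast]=0, fast++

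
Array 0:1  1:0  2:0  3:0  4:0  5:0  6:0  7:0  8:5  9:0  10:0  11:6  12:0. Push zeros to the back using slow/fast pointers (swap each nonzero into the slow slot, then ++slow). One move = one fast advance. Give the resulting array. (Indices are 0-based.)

[1, 5, 6, 0, 0, 0, 0, 0, 0, 0, 0, 0, 0]

(s=0,f=0) a[fast]=1≠0 swap→a[0]=1 → slow++,fast++
(s=1,f=1) a[fast]=0 → fast++
(s=1,f=2) a[fast]=0 → fast++
(s=1,f=3) a[fast]=0 → fast++
(s=1,f=4) a[fast]=0 → fast++
(s=1,f=5) a[fast]=0 → fast++
(s=1,f=6) a[fast]=0 → fast++
(s=1,f=7) a[fast]=0 → fast++
(s=1,f=8) a[fast]=5≠0 swap→a[1]=5 → slow++,fast++
(s=2,f=9) a[fast]=0 → fast++
(s=2,f=10) a[fast]=0 → fast++
(s=2,f=11) a[fast]=6≠0 swap→a[2]=6 → slow++,fast++
(s=3,f=12) a[fast]=0 → fast++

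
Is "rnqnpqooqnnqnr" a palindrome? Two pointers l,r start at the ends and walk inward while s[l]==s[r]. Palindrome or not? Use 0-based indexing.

not a palindrome (mismatch at 4,9)

[0,13] 'r'=='r' → l++,r--
[1,12] 'n'=='n' → l++,r--
[2,11] 'q'=='q' → l++,r--
[3,10] 'n'=='n' → l++,r--
[4,9] 'p'!='n' → stop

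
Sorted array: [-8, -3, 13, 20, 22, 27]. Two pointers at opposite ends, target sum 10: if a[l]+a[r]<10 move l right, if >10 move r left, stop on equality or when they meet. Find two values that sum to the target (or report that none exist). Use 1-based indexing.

[1,6] -8+27=19 >10 → r--
[1,5] -8+22=14 >10 → r--
[1,4] -8+20=12 >10 → r--
[1,3] -8+13=5 <10 → l++
[2,3] -3+13=10 → found

(-3, 13)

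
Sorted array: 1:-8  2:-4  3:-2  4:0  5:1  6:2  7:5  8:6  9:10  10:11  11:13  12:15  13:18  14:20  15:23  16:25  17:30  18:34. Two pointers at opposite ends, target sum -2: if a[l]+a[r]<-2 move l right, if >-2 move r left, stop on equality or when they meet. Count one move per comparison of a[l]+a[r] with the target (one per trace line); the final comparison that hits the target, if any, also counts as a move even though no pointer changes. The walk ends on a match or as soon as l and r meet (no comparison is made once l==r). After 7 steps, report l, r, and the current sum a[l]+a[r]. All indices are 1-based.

l=1, r=11, sum=5

[1,18] -8+34=26 >-2 → r--
[1,17] -8+30=22 >-2 → r--
[1,16] -8+25=17 >-2 → r--
[1,15] -8+23=15 >-2 → r--
[1,14] -8+20=12 >-2 → r--
[1,13] -8+18=10 >-2 → r--
[1,12] -8+15=7 >-2 → r--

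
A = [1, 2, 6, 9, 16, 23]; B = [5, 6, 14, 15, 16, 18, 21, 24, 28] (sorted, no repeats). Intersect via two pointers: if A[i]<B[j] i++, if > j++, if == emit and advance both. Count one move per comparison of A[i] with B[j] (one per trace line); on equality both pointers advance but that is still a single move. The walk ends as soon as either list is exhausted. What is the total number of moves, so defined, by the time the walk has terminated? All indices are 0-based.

11 moves

[i=0,j=0] 1<5 → i++
[i=1,j=0] 2<5 → i++
[i=2,j=0] 6>5 → j++
[i=2,j=1] 6==6 emit → i++,j++
[i=3,j=2] 9<14 → i++
[i=4,j=2] 16>14 → j++
[i=4,j=3] 16>15 → j++
[i=4,j=4] 16==16 emit → i++,j++
[i=5,j=5] 23>18 → j++
[i=5,j=6] 23>21 → j++
[i=5,j=7] 23<24 → i++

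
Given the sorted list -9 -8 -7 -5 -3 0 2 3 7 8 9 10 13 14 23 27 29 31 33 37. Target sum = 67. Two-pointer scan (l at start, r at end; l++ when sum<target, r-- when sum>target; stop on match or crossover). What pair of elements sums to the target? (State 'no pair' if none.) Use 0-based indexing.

l=0 r=19: -9+37=28 <67, l++
l=1 r=19: -8+37=29 <67, l++
l=2 r=19: -7+37=30 <67, l++
l=3 r=19: -5+37=32 <67, l++
l=4 r=19: -3+37=34 <67, l++
l=5 r=19: 0+37=37 <67, l++
l=6 r=19: 2+37=39 <67, l++
l=7 r=19: 3+37=40 <67, l++
l=8 r=19: 7+37=44 <67, l++
l=9 r=19: 8+37=45 <67, l++
l=10 r=19: 9+37=46 <67, l++
l=11 r=19: 10+37=47 <67, l++
l=12 r=19: 13+37=50 <67, l++
l=13 r=19: 14+37=51 <67, l++
l=14 r=19: 23+37=60 <67, l++
l=15 r=19: 27+37=64 <67, l++
l=16 r=19: 29+37=66 <67, l++
l=17 r=19: 31+37=68 >67, r--
l=17 r=18: 31+33=64 <67, l++

no pair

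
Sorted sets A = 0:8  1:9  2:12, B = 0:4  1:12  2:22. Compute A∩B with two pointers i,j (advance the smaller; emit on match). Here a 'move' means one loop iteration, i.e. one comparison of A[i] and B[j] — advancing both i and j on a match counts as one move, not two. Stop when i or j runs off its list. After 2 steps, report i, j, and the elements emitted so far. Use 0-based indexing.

i=1, j=1, emitted=[]

i=0 j=0: 8>4, j++
i=0 j=1: 8<12, i++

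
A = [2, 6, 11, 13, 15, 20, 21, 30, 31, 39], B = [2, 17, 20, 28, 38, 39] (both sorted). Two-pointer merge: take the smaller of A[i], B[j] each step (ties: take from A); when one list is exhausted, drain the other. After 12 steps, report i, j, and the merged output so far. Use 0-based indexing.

[i=0,j=0] A[i]=2<=B[j]=2 take 2 → i++
[i=1,j=0] A[i]=6>B[j]=2 take 2 → j++
[i=1,j=1] A[i]=6<=B[j]=17 take 6 → i++
[i=2,j=1] A[i]=11<=B[j]=17 take 11 → i++
[i=3,j=1] A[i]=13<=B[j]=17 take 13 → i++
[i=4,j=1] A[i]=15<=B[j]=17 take 15 → i++
[i=5,j=1] A[i]=20>B[j]=17 take 17 → j++
[i=5,j=2] A[i]=20<=B[j]=20 take 20 → i++
[i=6,j=2] A[i]=21>B[j]=20 take 20 → j++
[i=6,j=3] A[i]=21<=B[j]=28 take 21 → i++
[i=7,j=3] A[i]=30>B[j]=28 take 28 → j++
[i=7,j=4] A[i]=30<=B[j]=38 take 30 → i++

i=8, j=4, merged so far=[2, 2, 6, 11, 13, 15, 17, 20, 20, 21, 28, 30]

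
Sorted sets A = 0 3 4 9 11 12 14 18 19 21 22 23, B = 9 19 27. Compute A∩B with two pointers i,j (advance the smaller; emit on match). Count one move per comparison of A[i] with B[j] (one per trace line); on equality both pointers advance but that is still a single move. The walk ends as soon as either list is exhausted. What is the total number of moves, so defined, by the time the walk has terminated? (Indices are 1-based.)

12 moves

i=1 j=1: 0<9, i++
i=2 j=1: 3<9, i++
i=3 j=1: 4<9, i++
i=4 j=1: 9==9 emit, i++,j++
i=5 j=2: 11<19, i++
i=6 j=2: 12<19, i++
i=7 j=2: 14<19, i++
i=8 j=2: 18<19, i++
i=9 j=2: 19==19 emit, i++,j++
i=10 j=3: 21<27, i++
i=11 j=3: 22<27, i++
i=12 j=3: 23<27, i++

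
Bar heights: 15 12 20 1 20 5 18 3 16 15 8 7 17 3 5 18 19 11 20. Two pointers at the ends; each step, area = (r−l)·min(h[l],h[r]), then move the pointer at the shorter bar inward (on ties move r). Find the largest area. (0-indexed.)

[0,18] min(15,20)*18=270 best=270 * → l++
[1,18] min(12,20)*17=204 best=270 → l++
[2,18] min(20,20)*16=320 best=320 * → r--
[2,17] min(20,11)*15=165 best=320 → r--
[2,16] min(20,19)*14=266 best=320 → r--
[2,15] min(20,18)*13=234 best=320 → r--
[2,14] min(20,5)*12=60 best=320 → r--
[2,13] min(20,3)*11=33 best=320 → r--
[2,12] min(20,17)*10=170 best=320 → r--
[2,11] min(20,7)*9=63 best=320 → r--
[2,10] min(20,8)*8=64 best=320 → r--
[2,9] min(20,15)*7=105 best=320 → r--
[2,8] min(20,16)*6=96 best=320 → r--
[2,7] min(20,3)*5=15 best=320 → r--
[2,6] min(20,18)*4=72 best=320 → r--
[2,5] min(20,5)*3=15 best=320 → r--
[2,4] min(20,20)*2=40 best=320 → r--
[2,3] min(20,1)*1=1 best=320 → r--

max area = 320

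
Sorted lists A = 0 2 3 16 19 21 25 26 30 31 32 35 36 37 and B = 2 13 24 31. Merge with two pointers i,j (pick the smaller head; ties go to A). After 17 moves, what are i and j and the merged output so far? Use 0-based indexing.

i=0 j=0: A[i]=0<=B[j]=2 take 0, i++
i=1 j=0: A[i]=2<=B[j]=2 take 2, i++
i=2 j=0: A[i]=3>B[j]=2 take 2, j++
i=2 j=1: A[i]=3<=B[j]=13 take 3, i++
i=3 j=1: A[i]=16>B[j]=13 take 13, j++
i=3 j=2: A[i]=16<=B[j]=24 take 16, i++
i=4 j=2: A[i]=19<=B[j]=24 take 19, i++
i=5 j=2: A[i]=21<=B[j]=24 take 21, i++
i=6 j=2: A[i]=25>B[j]=24 take 24, j++
i=6 j=3: A[i]=25<=B[j]=31 take 25, i++
i=7 j=3: A[i]=26<=B[j]=31 take 26, i++
i=8 j=3: A[i]=30<=B[j]=31 take 30, i++
i=9 j=3: A[i]=31<=B[j]=31 take 31, i++
i=10 j=3: A[i]=32>B[j]=31 take 31, j++
i=10 j=4: B done, take A[i]=32, i++
i=11 j=4: B done, take A[i]=35, i++
i=12 j=4: B done, take A[i]=36, i++

i=13, j=4, merged so far=[0, 2, 2, 3, 13, 16, 19, 21, 24, 25, 26, 30, 31, 31, 32, 35, 36]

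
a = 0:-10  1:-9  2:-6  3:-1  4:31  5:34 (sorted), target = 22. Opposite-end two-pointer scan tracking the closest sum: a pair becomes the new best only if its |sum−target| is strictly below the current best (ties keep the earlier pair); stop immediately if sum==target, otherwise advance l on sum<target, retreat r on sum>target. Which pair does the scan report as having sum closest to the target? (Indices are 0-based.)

pair (-9, 31) with sum 22 (|Δ|=0)

[0,5] -10+34=24 d=2 * → r--
[0,4] -10+31=21 d=1 * → l++
[1,4] -9+31=22 d=0 * → stop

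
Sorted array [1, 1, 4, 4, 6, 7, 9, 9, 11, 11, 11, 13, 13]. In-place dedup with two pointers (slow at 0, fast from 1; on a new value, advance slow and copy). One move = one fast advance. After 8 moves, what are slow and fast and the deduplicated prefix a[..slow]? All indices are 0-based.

slow=5, fast=9, prefix=[1, 4, 6, 7, 9, 11]

slow=0 fast=1: a[fast]=1=a[slow] dup, fast++
slow=0 fast=2: a[fast]=4≠a[slow]=1 write a[1]=4, slow++,fast++
slow=1 fast=3: a[fast]=4=a[slow] dup, fast++
slow=1 fast=4: a[fast]=6≠a[slow]=4 write a[2]=6, slow++,fast++
slow=2 fast=5: a[fast]=7≠a[slow]=6 write a[3]=7, slow++,fast++
slow=3 fast=6: a[fast]=9≠a[slow]=7 write a[4]=9, slow++,fast++
slow=4 fast=7: a[fast]=9=a[slow] dup, fast++
slow=4 fast=8: a[fast]=11≠a[slow]=9 write a[5]=11, slow++,fast++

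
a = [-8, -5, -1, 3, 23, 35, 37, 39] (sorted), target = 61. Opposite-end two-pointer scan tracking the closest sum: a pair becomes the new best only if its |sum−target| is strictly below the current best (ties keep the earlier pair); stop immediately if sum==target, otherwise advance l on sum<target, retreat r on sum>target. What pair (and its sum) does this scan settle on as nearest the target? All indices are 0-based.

pair (23, 39) with sum 62 (|Δ|=1)

l=0 r=7: -8+39=31 d=30 *, l++
l=1 r=7: -5+39=34 d=27 *, l++
l=2 r=7: -1+39=38 d=23 *, l++
l=3 r=7: 3+39=42 d=19 *, l++
l=4 r=7: 23+39=62 d=1 *, r--
l=4 r=6: 23+37=60 d=1, l++
l=5 r=6: 35+37=72 d=11, r--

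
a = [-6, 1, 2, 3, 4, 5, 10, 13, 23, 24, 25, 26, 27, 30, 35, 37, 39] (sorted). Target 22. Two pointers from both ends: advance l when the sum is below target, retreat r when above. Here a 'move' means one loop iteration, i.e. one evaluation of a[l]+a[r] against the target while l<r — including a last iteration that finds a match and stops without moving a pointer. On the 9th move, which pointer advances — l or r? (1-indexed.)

r

[1,17] -6+39=33 >22 → r--
[1,16] -6+37=31 >22 → r--
[1,15] -6+35=29 >22 → r--
[1,14] -6+30=24 >22 → r--
[1,13] -6+27=21 <22 → l++
[2,13] 1+27=28 >22 → r--
[2,12] 1+26=27 >22 → r--
[2,11] 1+25=26 >22 → r--
[2,10] 1+24=25 >22 → r--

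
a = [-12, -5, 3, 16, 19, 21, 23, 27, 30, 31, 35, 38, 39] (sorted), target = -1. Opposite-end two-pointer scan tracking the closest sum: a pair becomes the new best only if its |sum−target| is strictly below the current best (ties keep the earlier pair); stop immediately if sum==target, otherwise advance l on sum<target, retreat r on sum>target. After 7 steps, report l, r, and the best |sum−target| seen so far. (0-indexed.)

l=0 r=12: -12+39=27 d=28 *, r--
l=0 r=11: -12+38=26 d=27 *, r--
l=0 r=10: -12+35=23 d=24 *, r--
l=0 r=9: -12+31=19 d=20 *, r--
l=0 r=8: -12+30=18 d=19 *, r--
l=0 r=7: -12+27=15 d=16 *, r--
l=0 r=6: -12+23=11 d=12 *, r--

l=0, r=5, best |Δ|=12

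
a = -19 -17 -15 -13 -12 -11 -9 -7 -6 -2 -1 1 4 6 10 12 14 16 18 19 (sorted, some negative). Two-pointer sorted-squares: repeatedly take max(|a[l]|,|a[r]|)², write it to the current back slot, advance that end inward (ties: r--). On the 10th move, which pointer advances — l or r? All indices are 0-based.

l

l=0 r=19: |-19|<=|19| out[19]=361, r--
l=0 r=18: |-19|>|18| out[18]=361, l++
l=1 r=18: |-17|<=|18| out[17]=324, r--
l=1 r=17: |-17|>|16| out[16]=289, l++
l=2 r=17: |-15|<=|16| out[15]=256, r--
l=2 r=16: |-15|>|14| out[14]=225, l++
l=3 r=16: |-13|<=|14| out[13]=196, r--
l=3 r=15: |-13|>|12| out[12]=169, l++
l=4 r=15: |-12|<=|12| out[11]=144, r--
l=4 r=14: |-12|>|10| out[10]=144, l++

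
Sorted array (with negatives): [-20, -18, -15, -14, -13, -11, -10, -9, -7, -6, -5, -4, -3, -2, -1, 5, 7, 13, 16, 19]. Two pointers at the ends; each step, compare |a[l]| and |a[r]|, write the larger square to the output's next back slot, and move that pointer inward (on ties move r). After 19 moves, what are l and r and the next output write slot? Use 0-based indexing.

l=14, r=14, next write slot=0

[0,19] |-20|>|19| out[19]=400 → l++
[1,19] |-18|<=|19| out[18]=361 → r--
[1,18] |-18|>|16| out[17]=324 → l++
[2,18] |-15|<=|16| out[16]=256 → r--
[2,17] |-15|>|13| out[15]=225 → l++
[3,17] |-14|>|13| out[14]=196 → l++
[4,17] |-13|<=|13| out[13]=169 → r--
[4,16] |-13|>|7| out[12]=169 → l++
[5,16] |-11|>|7| out[11]=121 → l++
[6,16] |-10|>|7| out[10]=100 → l++
[7,16] |-9|>|7| out[9]=81 → l++
[8,16] |-7|<=|7| out[8]=49 → r--
[8,15] |-7|>|5| out[7]=49 → l++
[9,15] |-6|>|5| out[6]=36 → l++
[10,15] |-5|<=|5| out[5]=25 → r--
[10,14] |-5|>|-1| out[4]=25 → l++
[11,14] |-4|>|-1| out[3]=16 → l++
[12,14] |-3|>|-1| out[2]=9 → l++
[13,14] |-2|>|-1| out[1]=4 → l++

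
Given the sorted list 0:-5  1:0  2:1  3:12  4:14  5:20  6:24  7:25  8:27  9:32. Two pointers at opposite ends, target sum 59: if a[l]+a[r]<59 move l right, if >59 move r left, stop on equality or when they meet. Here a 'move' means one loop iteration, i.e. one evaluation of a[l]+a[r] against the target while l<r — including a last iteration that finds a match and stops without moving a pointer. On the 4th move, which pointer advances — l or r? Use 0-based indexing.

l

[0,9] -5+32=27 <59 → l++
[1,9] 0+32=32 <59 → l++
[2,9] 1+32=33 <59 → l++
[3,9] 12+32=44 <59 → l++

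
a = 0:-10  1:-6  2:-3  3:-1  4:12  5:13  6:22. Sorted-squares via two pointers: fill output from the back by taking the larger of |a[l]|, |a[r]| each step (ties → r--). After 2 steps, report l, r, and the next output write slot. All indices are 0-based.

l=0, r=4, next write slot=4

[0,6] |-10|<=|22| out[6]=484 → r--
[0,5] |-10|<=|13| out[5]=169 → r--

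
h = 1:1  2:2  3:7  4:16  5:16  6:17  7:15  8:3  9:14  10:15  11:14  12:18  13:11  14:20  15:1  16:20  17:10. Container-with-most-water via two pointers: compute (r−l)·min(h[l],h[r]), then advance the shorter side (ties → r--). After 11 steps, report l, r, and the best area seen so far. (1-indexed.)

l=1 r=17: min(1,10)*16=16 best=16 *, l++
l=2 r=17: min(2,10)*15=30 best=30 *, l++
l=3 r=17: min(7,10)*14=98 best=98 *, l++
l=4 r=17: min(16,10)*13=130 best=130 *, r--
l=4 r=16: min(16,20)*12=192 best=192 *, l++
l=5 r=16: min(16,20)*11=176 best=192, l++
l=6 r=16: min(17,20)*10=170 best=192, l++
l=7 r=16: min(15,20)*9=135 best=192, l++
l=8 r=16: min(3,20)*8=24 best=192, l++
l=9 r=16: min(14,20)*7=98 best=192, l++
l=10 r=16: min(15,20)*6=90 best=192, l++

l=11, r=16, best area=192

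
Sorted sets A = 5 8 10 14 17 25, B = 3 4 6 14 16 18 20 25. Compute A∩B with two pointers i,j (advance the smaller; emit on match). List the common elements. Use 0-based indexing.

[i=0,j=0] 5>3 → j++
[i=0,j=1] 5>4 → j++
[i=0,j=2] 5<6 → i++
[i=1,j=2] 8>6 → j++
[i=1,j=3] 8<14 → i++
[i=2,j=3] 10<14 → i++
[i=3,j=3] 14==14 emit → i++,j++
[i=4,j=4] 17>16 → j++
[i=4,j=5] 17<18 → i++
[i=5,j=5] 25>18 → j++
[i=5,j=6] 25>20 → j++
[i=5,j=7] 25==25 emit → i++,j++

intersection = [14, 25]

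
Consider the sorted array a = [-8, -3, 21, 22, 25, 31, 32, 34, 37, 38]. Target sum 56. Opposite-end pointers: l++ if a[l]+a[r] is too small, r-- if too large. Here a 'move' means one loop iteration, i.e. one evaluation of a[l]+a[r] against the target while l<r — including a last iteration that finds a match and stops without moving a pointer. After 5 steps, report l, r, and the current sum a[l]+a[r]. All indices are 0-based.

l=0 r=9: -8+38=30 <56, l++
l=1 r=9: -3+38=35 <56, l++
l=2 r=9: 21+38=59 >56, r--
l=2 r=8: 21+37=58 >56, r--
l=2 r=7: 21+34=55 <56, l++

l=3, r=7, sum=56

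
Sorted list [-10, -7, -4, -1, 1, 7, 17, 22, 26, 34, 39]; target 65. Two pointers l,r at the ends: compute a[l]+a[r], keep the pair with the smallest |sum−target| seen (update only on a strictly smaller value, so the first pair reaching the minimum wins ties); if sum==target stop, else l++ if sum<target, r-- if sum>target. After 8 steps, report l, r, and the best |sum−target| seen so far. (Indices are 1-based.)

l=9, r=11, best |Δ|=4

l=1 r=11: -10+39=29 d=36 *, l++
l=2 r=11: -7+39=32 d=33 *, l++
l=3 r=11: -4+39=35 d=30 *, l++
l=4 r=11: -1+39=38 d=27 *, l++
l=5 r=11: 1+39=40 d=25 *, l++
l=6 r=11: 7+39=46 d=19 *, l++
l=7 r=11: 17+39=56 d=9 *, l++
l=8 r=11: 22+39=61 d=4 *, l++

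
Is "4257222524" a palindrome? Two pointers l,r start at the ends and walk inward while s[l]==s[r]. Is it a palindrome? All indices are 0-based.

not a palindrome (mismatch at 3,6)

l=0 r=9: '4'=='4', l++,r--
l=1 r=8: '2'=='2', l++,r--
l=2 r=7: '5'=='5', l++,r--
l=3 r=6: '7'!='2', stop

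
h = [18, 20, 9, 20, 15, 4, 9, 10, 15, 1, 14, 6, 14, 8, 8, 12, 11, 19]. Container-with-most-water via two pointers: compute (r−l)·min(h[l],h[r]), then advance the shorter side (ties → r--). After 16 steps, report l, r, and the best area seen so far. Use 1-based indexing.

l=1 r=18: min(18,19)*17=306 best=306 *, l++
l=2 r=18: min(20,19)*16=304 best=306, r--
l=2 r=17: min(20,11)*15=165 best=306, r--
l=2 r=16: min(20,12)*14=168 best=306, r--
l=2 r=15: min(20,8)*13=104 best=306, r--
l=2 r=14: min(20,8)*12=96 best=306, r--
l=2 r=13: min(20,14)*11=154 best=306, r--
l=2 r=12: min(20,6)*10=60 best=306, r--
l=2 r=11: min(20,14)*9=126 best=306, r--
l=2 r=10: min(20,1)*8=8 best=306, r--
l=2 r=9: min(20,15)*7=105 best=306, r--
l=2 r=8: min(20,10)*6=60 best=306, r--
l=2 r=7: min(20,9)*5=45 best=306, r--
l=2 r=6: min(20,4)*4=16 best=306, r--
l=2 r=5: min(20,15)*3=45 best=306, r--
l=2 r=4: min(20,20)*2=40 best=306, r--

l=2, r=3, best area=306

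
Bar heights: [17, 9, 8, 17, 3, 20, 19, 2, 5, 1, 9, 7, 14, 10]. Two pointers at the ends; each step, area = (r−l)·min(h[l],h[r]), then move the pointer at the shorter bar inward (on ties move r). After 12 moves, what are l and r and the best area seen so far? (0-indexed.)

[0,13] min(17,10)*13=130 best=130 * → r--
[0,12] min(17,14)*12=168 best=168 * → r--
[0,11] min(17,7)*11=77 best=168 → r--
[0,10] min(17,9)*10=90 best=168 → r--
[0,9] min(17,1)*9=9 best=168 → r--
[0,8] min(17,5)*8=40 best=168 → r--
[0,7] min(17,2)*7=14 best=168 → r--
[0,6] min(17,19)*6=102 best=168 → l++
[1,6] min(9,19)*5=45 best=168 → l++
[2,6] min(8,19)*4=32 best=168 → l++
[3,6] min(17,19)*3=51 best=168 → l++
[4,6] min(3,19)*2=6 best=168 → l++

l=5, r=6, best area=168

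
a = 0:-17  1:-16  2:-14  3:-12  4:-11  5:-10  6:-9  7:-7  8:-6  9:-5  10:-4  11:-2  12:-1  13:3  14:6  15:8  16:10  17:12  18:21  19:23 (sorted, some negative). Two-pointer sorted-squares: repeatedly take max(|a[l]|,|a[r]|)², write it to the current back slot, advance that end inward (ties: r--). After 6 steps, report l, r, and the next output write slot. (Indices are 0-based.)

l=0 r=19: |-17|<=|23| out[19]=529, r--
l=0 r=18: |-17|<=|21| out[18]=441, r--
l=0 r=17: |-17|>|12| out[17]=289, l++
l=1 r=17: |-16|>|12| out[16]=256, l++
l=2 r=17: |-14|>|12| out[15]=196, l++
l=3 r=17: |-12|<=|12| out[14]=144, r--

l=3, r=16, next write slot=13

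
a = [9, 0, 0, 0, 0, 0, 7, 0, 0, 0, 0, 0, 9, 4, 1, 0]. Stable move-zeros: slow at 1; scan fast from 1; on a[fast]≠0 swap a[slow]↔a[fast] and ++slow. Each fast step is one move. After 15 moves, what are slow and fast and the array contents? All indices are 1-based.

slow=6, fast=16, a=[9, 7, 9, 4, 1, 0, 0, 0, 0, 0, 0, 0, 0, 0, 0, 0]

slow=1 fast=1: a[fast]=9≠0 swap→a[1]=9, slow++,fast++
slow=2 fast=2: a[fast]=0, fast++
slow=2 fast=3: a[fast]=0, fast++
slow=2 fast=4: a[fast]=0, fast++
slow=2 fast=5: a[fast]=0, fast++
slow=2 fast=6: a[fast]=0, fast++
slow=2 fast=7: a[fast]=7≠0 swap→a[2]=7, slow++,fast++
slow=3 fast=8: a[fast]=0, fast++
slow=3 fast=9: a[fast]=0, fast++
slow=3 fast=10: a[fast]=0, fast++
slow=3 fast=11: a[fast]=0, fast++
slow=3 fast=12: a[fast]=0, fast++
slow=3 fast=13: a[fast]=9≠0 swap→a[3]=9, slow++,fast++
slow=4 fast=14: a[fast]=4≠0 swap→a[4]=4, slow++,fast++
slow=5 fast=15: a[fast]=1≠0 swap→a[5]=1, slow++,fast++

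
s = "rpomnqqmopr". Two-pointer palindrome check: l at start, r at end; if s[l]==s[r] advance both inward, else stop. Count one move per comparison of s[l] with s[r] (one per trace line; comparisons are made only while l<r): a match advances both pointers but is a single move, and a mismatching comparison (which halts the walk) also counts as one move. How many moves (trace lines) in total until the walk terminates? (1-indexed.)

5 moves

l=1 r=11: 'r'=='r', l++,r--
l=2 r=10: 'p'=='p', l++,r--
l=3 r=9: 'o'=='o', l++,r--
l=4 r=8: 'm'=='m', l++,r--
l=5 r=7: 'n'!='q', stop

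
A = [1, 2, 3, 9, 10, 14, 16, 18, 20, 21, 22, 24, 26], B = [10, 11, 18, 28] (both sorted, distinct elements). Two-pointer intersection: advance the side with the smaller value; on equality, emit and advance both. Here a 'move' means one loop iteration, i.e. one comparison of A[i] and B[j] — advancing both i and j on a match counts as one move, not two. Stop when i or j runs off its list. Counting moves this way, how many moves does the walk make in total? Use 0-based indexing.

[i=0,j=0] 1<10 → i++
[i=1,j=0] 2<10 → i++
[i=2,j=0] 3<10 → i++
[i=3,j=0] 9<10 → i++
[i=4,j=0] 10==10 emit → i++,j++
[i=5,j=1] 14>11 → j++
[i=5,j=2] 14<18 → i++
[i=6,j=2] 16<18 → i++
[i=7,j=2] 18==18 emit → i++,j++
[i=8,j=3] 20<28 → i++
[i=9,j=3] 21<28 → i++
[i=10,j=3] 22<28 → i++
[i=11,j=3] 24<28 → i++
[i=12,j=3] 26<28 → i++

14 moves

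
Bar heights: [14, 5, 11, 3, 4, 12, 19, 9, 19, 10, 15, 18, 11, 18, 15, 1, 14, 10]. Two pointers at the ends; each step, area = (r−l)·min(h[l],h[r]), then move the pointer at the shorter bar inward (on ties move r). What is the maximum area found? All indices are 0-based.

max area = 224

[0,17] min(14,10)*17=170 best=170 * → r--
[0,16] min(14,14)*16=224 best=224 * → r--
[0,15] min(14,1)*15=15 best=224 → r--
[0,14] min(14,15)*14=196 best=224 → l++
[1,14] min(5,15)*13=65 best=224 → l++
[2,14] min(11,15)*12=132 best=224 → l++
[3,14] min(3,15)*11=33 best=224 → l++
[4,14] min(4,15)*10=40 best=224 → l++
[5,14] min(12,15)*9=108 best=224 → l++
[6,14] min(19,15)*8=120 best=224 → r--
[6,13] min(19,18)*7=126 best=224 → r--
[6,12] min(19,11)*6=66 best=224 → r--
[6,11] min(19,18)*5=90 best=224 → r--
[6,10] min(19,15)*4=60 best=224 → r--
[6,9] min(19,10)*3=30 best=224 → r--
[6,8] min(19,19)*2=38 best=224 → r--
[6,7] min(19,9)*1=9 best=224 → r--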